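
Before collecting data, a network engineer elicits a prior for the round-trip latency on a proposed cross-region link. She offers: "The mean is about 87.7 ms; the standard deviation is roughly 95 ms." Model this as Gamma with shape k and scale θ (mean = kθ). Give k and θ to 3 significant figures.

k ≈ 0.852, θ ≈ 103

For Gamma(k, scale θ): mean = kθ, variance = kθ², so CV = 1/√k.
CV = SD/mean = 95/87.7 = 1.083, hence k = 1/CV² = 0.852.
Then θ = mean/k = 87.7/0.852 = 103.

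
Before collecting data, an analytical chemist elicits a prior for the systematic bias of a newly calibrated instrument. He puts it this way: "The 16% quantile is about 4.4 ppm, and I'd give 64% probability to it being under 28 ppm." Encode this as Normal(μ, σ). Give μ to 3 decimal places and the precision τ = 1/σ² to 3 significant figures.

μ = 21.747, τ = 0.00329

The p-quantile of Normal(μ,σ) is μ + z_p·σ, with z_{0.16} = -0.9945 and z_{0.64} = 0.3585.
Eliminate σ: μ = (z₂·x₁ − z₁·x₂)/(z₂ − z₁) = (0.3585·4.4 − (-0.9945)·28)/1.353 = 21.747.
Then σ = (x₂ − x₁)/(z₂ − z₁) = (28 − 4.4)/1.353 = 17.444.
Precision τ = 1/σ² = 1/17.44² = 0.00329.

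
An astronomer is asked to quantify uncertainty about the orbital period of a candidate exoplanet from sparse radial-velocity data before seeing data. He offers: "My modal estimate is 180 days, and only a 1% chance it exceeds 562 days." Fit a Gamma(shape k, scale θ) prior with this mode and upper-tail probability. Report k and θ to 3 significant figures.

Gamma(k,θ) with k>1 has mode (k−1)θ, so θ = 180/(k−1).
Need P(X < 562) = 0.99 with θ tied to k this way. Start at k = 2, θ = 180: P(X<562) ≈ 0.818.
Too low — raise k to concentrate. Iterating converges to k ≈ 4.44.
Then θ = 180/(4.44−1) ≈ 52.3.

k ≈ 4.44, θ ≈ 52.3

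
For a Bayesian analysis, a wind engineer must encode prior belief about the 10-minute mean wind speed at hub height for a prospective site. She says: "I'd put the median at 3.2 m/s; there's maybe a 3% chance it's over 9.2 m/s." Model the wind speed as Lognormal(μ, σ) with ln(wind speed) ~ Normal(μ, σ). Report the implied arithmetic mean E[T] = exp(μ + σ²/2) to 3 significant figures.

If T ~ Lognormal(μ,σ) then ln T ~ Normal(μ,σ), so the p-quantile of ln T is μ + z_p·σ.
ln(3.2) = 1.163 and ln(9.2) = 2.219; z_{0.5} = 0, z_{0.97} = 1.881.
σ = (2.219 − 1.163)/(1.881 − (0)) = 0.561.
μ = 1.163 − (0)·0.561 = 1.163.
E[T] = exp(μ + σ²/2) = exp(1.163 + 0.1576) = 3.75 m/s.

E[T] ≈ 3.75 m/s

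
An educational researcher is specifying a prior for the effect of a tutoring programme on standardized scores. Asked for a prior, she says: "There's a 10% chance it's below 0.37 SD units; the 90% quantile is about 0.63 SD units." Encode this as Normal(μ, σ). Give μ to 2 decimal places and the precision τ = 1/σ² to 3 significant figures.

μ = 0.50, τ = 97.2

For Normal(μ,σ), the p-quantile is μ + z_p·σ. Here z_{0.1} = -1.282, z_{0.9} = 1.282.
So 0.37 = μ − 1.282σ and 0.63 = μ + 1.282σ.
Subtracting: σ = (0.63 − 0.37)/(1.282 − (-1.282)) = 0.10.
Then μ = 0.37 − (-1.282)·0.10 = 0.50.
Precision τ = 1/σ² = 1/0.1014² = 97.2.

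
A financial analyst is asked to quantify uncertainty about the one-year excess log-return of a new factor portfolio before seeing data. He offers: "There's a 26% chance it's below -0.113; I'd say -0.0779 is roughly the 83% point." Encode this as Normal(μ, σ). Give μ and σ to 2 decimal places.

μ = -0.10, σ = 0.02

The p-quantile of Normal(μ,σ) is μ + z_p·σ, with z_{0.26} = -0.6433 and z_{0.83} = 0.9542.
Eliminate σ: μ = (z₂·x₁ − z₁·x₂)/(z₂ − z₁) = (0.9542·-0.113 − (-0.6433)·-0.0779)/1.598 = -0.10.
Then σ = (x₂ − x₁)/(z₂ − z₁) = (-0.0779 − -0.113)/1.598 = 0.02.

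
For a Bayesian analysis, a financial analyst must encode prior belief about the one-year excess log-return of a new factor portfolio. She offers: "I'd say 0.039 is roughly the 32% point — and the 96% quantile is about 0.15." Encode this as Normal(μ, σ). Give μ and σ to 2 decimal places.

μ = 0.06, σ = 0.05

The p-quantile of Normal(μ,σ) is μ + z_p·σ, with z_{0.32} = -0.4677 and z_{0.96} = 1.751.
Eliminate σ: μ = (z₂·x₁ − z₁·x₂)/(z₂ − z₁) = (1.751·0.039 − (-0.4677)·0.15)/2.218 = 0.06.
Then σ = (x₂ − x₁)/(z₂ − z₁) = (0.15 − 0.039)/2.218 = 0.05.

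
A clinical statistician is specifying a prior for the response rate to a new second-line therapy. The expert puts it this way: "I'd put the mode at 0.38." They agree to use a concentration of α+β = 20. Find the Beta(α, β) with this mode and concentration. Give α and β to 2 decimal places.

For α,β > 1 the Beta mode is (α−1)/(α+β−2). With α+β = 20, the mode is (α−1)/18.
Set (α−1)/18 = 0.38 → α = 1 + 0.38·18 = 7.84.
β = 20 − α = 12.16.

α = 7.84, β = 12.16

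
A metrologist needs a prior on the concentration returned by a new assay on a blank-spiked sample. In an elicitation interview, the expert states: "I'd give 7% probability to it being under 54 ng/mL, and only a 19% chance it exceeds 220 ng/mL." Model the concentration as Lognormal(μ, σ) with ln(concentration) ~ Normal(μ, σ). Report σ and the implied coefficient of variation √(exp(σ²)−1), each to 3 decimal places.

If T ~ Lognormal(μ,σ) then ln T ~ Normal(μ,σ), so the p-quantile of ln T is μ + z_p·σ.
ln(54) = 3.989 and ln(220) = 5.394; z_{0.07} = -1.476, z_{0.81} = 0.8779.
σ = (5.394 − 3.989)/(0.8779 − (-1.476)) = 0.597.
μ = 3.989 − (-1.476)·0.597 = 4.870.
CV = √(exp(σ²)−1) = √(exp(0.3562)−1) = 0.654.

σ ≈ 0.597, CV ≈ 0.654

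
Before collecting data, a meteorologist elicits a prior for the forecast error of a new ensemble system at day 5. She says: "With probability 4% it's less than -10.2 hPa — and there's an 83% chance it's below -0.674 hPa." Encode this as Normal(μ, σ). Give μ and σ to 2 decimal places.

The p-quantile of Normal(μ,σ) is μ + z_p·σ, with z_{0.04} = -1.751 and z_{0.83} = 0.9542.
Eliminate σ: μ = (z₂·x₁ − z₁·x₂)/(z₂ − z₁) = (0.9542·-10.2 − (-1.751)·-0.674)/2.705 = -4.03.
Then σ = (x₂ − x₁)/(z₂ − z₁) = (-0.674 − -10.2)/2.705 = 3.52.

μ = -4.03, σ = 3.52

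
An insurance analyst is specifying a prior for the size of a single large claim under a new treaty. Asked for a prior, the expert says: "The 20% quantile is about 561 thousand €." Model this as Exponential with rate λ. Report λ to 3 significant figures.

λ ≈ 0.000398

P(T < 561.0) = 1 − e^(−λ·561.0) = 0.2, so λ = −ln(1−0.2)/561.0 = −ln(0.8)/561.0 = 0.000398.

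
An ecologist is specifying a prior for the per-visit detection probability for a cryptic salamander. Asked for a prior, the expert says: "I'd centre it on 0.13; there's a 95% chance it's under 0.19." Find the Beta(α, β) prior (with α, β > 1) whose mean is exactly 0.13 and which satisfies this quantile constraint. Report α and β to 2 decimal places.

α ≈ 12.58, β ≈ 84.22

With mean 0.13 fixed, write α = 0.13s, β = 0.87s where s = α+β.
Need P(θ < 0.19) = 0.95 under Beta(0.13s, 0.87s). Normal approximation: (q−m)/√(m(1−m)/s) ≈ z_{0.95} = 1.64, so s ≈ 0.13·0.87·(1.64)²/(0.19−0.13)² = 85.0.
At s = 85.0: P(θ<0.19) ≈ 0.939. Adjusting to match 0.95 gives s ≈ 96.80.
So α = 0.13·96.80 ≈ 12.58, β = 0.87·96.80 ≈ 84.22.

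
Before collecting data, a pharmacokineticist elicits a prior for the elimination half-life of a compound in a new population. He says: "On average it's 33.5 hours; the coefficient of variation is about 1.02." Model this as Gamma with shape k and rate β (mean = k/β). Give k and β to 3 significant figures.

k ≈ 0.961, β ≈ 0.0287

For Gamma(k, rate β): mean = k/β, variance = k/β², so CV = 1/√k.
CV = 1.02, hence k = 1/CV² = 0.961.
Then β = k/mean = 0.961/33.5 = 0.0287.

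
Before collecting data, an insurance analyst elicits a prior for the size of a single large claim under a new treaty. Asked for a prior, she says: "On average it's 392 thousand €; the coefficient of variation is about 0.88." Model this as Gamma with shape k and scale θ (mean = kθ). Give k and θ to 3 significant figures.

For Gamma(k, scale θ): mean = kθ, variance = kθ², so CV = 1/√k.
CV = 0.88, hence k = 1/CV² = 1.29.
Then θ = mean/k = 392/1.29 = 304.

k ≈ 1.29, θ ≈ 304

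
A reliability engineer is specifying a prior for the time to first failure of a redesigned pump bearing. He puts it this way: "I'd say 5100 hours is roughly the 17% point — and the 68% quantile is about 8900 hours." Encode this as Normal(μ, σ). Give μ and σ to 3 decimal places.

μ = 7650.052, σ = 2672.548

The p-quantile of Normal(μ,σ) is μ + z_p·σ, with z_{0.17} = -0.9542 and z_{0.68} = 0.4677.
Eliminate σ: μ = (z₂·x₁ − z₁·x₂)/(z₂ − z₁) = (0.4677·5100 − (-0.9542)·8900)/1.422 = 7650.052.
Then σ = (x₂ − x₁)/(z₂ − z₁) = (8900 − 5100)/1.422 = 2672.548.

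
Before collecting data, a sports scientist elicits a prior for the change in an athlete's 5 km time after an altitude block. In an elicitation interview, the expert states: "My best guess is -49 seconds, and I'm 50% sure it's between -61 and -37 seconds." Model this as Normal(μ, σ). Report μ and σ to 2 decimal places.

A symmetric 50% interval runs μ ± z·σ with z = 0.6745.
Half-width = 12, so σ = 12/0.6745 = 17.79.
μ is the stated best guess, -49.00.

μ = -49.00, σ = 17.79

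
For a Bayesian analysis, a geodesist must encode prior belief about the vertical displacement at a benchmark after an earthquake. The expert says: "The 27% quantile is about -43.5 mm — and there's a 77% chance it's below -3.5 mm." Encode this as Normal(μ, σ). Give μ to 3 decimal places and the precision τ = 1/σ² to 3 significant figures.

μ = -25.365, τ = 0.00114

For Normal(μ,σ), the p-quantile is μ + z_p·σ. Here z_{0.27} = -0.6128, z_{0.77} = 0.7388.
So -43.5 = μ − 0.6128σ and -3.5 = μ + 0.7388σ.
Subtracting: σ = (-3.5 − -43.5)/(0.7388 − (-0.6128)) = 29.593.
Then μ = -43.5 − (-0.6128)·29.593 = -25.365.
Precision τ = 1/σ² = 1/29.59² = 0.00114.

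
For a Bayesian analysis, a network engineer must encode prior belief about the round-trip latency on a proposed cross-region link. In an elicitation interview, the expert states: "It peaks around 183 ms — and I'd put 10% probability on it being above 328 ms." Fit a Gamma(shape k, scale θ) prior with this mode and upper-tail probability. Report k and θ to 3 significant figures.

Gamma(k,θ) with k>1 has mode (k−1)θ, so θ = 183/(k−1).
Need P(X < 328) = 0.9 with θ tied to k this way. Start at k = 2, θ = 183: P(X<328) ≈ 0.535.
Too low — raise k to concentrate. Iterating converges to k ≈ 6.59.
Then θ = 183/(6.59−1) ≈ 32.7.

k ≈ 6.59, θ ≈ 32.7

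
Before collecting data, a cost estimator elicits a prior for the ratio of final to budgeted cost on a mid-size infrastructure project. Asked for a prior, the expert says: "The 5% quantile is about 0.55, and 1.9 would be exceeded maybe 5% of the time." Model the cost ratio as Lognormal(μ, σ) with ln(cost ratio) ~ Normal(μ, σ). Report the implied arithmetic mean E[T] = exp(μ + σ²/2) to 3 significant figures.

If T ~ Lognormal(μ,σ) then ln T ~ Normal(μ,σ), so the p-quantile of ln T is μ + z_p·σ.
ln(0.55) = -0.5978 and ln(1.9) = 0.6419; z_{0.05} = -1.645, z_{0.95} = 1.645.
σ = (0.6419 − -0.5978)/(1.645 − (-1.645)) = 0.377.
μ = -0.5978 − (-1.645)·0.377 = 0.022.
E[T] = exp(μ + σ²/2) = exp(0.022 + 0.0710) = 1.1.

E[T] ≈ 1.1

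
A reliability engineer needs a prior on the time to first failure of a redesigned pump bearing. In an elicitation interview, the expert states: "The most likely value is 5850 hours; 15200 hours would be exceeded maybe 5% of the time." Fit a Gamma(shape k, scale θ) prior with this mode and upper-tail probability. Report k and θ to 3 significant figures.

k ≈ 3.96, θ ≈ 1970

Gamma(k,θ) with k>1 has mode (k−1)θ, so θ = 5850/(k−1).
Need P(X < 15200) = 0.95 with θ tied to k this way. Start at k = 2, θ = 5850: P(X<15200) ≈ 0.732.
Too low — raise k to concentrate. Iterating converges to k ≈ 3.96.
Then θ = 5850/(3.96−1) ≈ 1970.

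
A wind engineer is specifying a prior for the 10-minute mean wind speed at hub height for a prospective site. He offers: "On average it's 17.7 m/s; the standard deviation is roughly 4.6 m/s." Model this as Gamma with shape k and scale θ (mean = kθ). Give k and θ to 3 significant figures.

For Gamma(k, scale θ): mean = kθ, variance = kθ², so CV = 1/√k.
CV = SD/mean = 4.6/17.7 = 0.2599, hence k = 1/CV² = 14.8.
Then θ = mean/k = 17.7/14.8 = 1.2.

k ≈ 14.8, θ ≈ 1.2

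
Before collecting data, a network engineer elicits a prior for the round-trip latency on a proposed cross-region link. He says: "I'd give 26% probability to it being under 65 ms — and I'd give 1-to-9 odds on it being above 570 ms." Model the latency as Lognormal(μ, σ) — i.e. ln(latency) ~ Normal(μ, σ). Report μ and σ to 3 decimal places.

μ ≈ 4.900, σ ≈ 1.128

If T ~ Lognormal(μ,σ) then ln T ~ Normal(μ,σ), so the p-quantile of ln T is μ + z_p·σ.
ln(65) = 4.174 and ln(570) = 6.346; z_{0.26} = -0.6433, z_{0.9} = 1.282.
σ = (6.346 − 4.174)/(1.282 − (-0.6433)) = 1.128.
μ = 4.174 − (-0.6433)·1.128 = 4.900.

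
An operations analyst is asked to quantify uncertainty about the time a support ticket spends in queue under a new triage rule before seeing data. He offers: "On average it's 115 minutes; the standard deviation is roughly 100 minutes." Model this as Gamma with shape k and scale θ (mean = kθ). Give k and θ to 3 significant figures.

For Gamma(k, scale θ): mean = kθ, variance = kθ², so CV = 1/√k.
CV = SD/mean = 100/115 = 0.8696, hence k = 1/CV² = 1.32.
Then θ = mean/k = 115/1.32 = 87.

k ≈ 1.32, θ ≈ 87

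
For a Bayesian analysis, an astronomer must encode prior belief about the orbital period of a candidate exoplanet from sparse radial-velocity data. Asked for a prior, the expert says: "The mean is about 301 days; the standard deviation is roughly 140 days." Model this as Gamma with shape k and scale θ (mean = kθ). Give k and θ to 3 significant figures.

k ≈ 4.62, θ ≈ 65.1

For Gamma(k, scale θ): mean = kθ, variance = kθ², so CV = 1/√k.
CV = SD/mean = 140/301 = 0.4651, hence k = 1/CV² = 4.62.
Then θ = mean/k = 301/4.62 = 65.1.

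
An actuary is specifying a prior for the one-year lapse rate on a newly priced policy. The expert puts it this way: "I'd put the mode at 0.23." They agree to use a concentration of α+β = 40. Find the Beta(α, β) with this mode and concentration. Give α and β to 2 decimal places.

For α,β > 1 the Beta mode is (α−1)/(α+β−2). With α+β = 40, the mode is (α−1)/38.
Set (α−1)/38 = 0.23 → α = 1 + 0.23·38 = 9.74.
β = 40 − α = 30.26.

α = 9.74, β = 30.26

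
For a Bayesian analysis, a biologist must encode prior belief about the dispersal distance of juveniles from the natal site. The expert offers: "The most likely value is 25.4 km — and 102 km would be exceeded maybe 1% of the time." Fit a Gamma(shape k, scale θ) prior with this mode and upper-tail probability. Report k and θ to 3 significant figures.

Gamma(k,θ) with k>1 has mode (k−1)θ, so θ = 25.4/(k−1).
Need P(X < 102) = 0.99 with θ tied to k this way. Start at k = 2, θ = 25.4: P(X<102) ≈ 0.910.
Too low — raise k to concentrate. Iterating converges to k ≈ 3.16.
Then θ = 25.4/(3.16−1) ≈ 11.8.

k ≈ 3.16, θ ≈ 11.8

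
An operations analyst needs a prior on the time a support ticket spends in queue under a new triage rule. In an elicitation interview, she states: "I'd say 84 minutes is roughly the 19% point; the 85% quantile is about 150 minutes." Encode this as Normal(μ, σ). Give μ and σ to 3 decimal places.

For Normal(μ,σ), the p-quantile is μ + z_p·σ. Here z_{0.19} = -0.8779, z_{0.85} = 1.036.
So 84 = μ − 0.8779σ and 150 = μ + 1.036σ.
Subtracting: σ = (150 − 84)/(1.036 − (-0.8779)) = 34.477.
Then μ = 84 − (-0.8779)·34.477 = 114.267.

μ = 114.267, σ = 34.477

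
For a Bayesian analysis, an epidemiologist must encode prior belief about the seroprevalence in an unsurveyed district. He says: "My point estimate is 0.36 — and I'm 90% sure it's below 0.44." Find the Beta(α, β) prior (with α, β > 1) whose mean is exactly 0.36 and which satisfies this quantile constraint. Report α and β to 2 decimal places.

α ≈ 21.68, β ≈ 38.55

With mean 0.36 fixed, write α = 0.36s, β = 0.64s where s = α+β.
Need P(θ < 0.44) = 0.9 under Beta(0.36s, 0.64s). Normal approximation: (q−m)/√(m(1−m)/s) ≈ z_{0.9} = 1.28, so s ≈ 0.36·0.64·(1.28)²/(0.44−0.36)² = 59.1.
At s = 59.1: P(θ<0.44) ≈ 0.898. Adjusting to match 0.9 gives s ≈ 60.23.
So α = 0.36·60.23 ≈ 21.68, β = 0.64·60.23 ≈ 38.55.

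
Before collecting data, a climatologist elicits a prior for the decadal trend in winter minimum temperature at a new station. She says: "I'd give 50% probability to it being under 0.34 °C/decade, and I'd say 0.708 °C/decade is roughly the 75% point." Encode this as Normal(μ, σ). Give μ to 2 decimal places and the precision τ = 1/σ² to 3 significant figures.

The p-quantile of Normal(μ,σ) is μ + z_p·σ, with z_{0.5} = 0 and z_{0.75} = 0.6745.
Eliminate σ: μ = (z₂·x₁ − z₁·x₂)/(z₂ − z₁) = (0.6745·0.34 − (0)·0.708)/0.6745 = 0.34.
Then σ = (x₂ − x₁)/(z₂ − z₁) = (0.708 − 0.34)/0.6745 = 0.55.
Precision τ = 1/σ² = 1/0.5456² = 3.36.

μ = 0.34, τ = 3.36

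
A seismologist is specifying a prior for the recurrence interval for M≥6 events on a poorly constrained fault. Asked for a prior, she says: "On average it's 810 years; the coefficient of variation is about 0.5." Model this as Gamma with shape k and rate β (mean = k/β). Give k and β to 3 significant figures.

For Gamma(k, rate β): mean = k/β, variance = k/β², so CV = 1/√k.
CV = 0.5, hence k = 1/CV² = 4.
Then β = k/mean = 4/810 = 0.00494.

k ≈ 4, β ≈ 0.00494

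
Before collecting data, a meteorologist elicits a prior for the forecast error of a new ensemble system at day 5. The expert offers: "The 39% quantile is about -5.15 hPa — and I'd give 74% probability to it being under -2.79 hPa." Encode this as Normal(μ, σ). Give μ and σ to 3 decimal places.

The p-quantile of Normal(μ,σ) is μ + z_p·σ, with z_{0.39} = -0.2793 and z_{0.74} = 0.6433.
Eliminate σ: μ = (z₂·x₁ − z₁·x₂)/(z₂ − z₁) = (0.6433·-5.15 − (-0.2793)·-2.79)/0.9227 = -4.436.
Then σ = (x₂ − x₁)/(z₂ − z₁) = (-2.79 − -5.15)/0.9227 = 2.558.

μ = -4.436, σ = 2.558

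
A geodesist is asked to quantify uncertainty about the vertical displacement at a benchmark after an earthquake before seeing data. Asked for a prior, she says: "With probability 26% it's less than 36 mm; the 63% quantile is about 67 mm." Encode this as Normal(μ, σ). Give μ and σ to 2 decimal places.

μ = 56.45, σ = 31.79

For Normal(μ,σ), the p-quantile is μ + z_p·σ. Here z_{0.26} = -0.6433, z_{0.63} = 0.3319.
So 36 = μ − 0.6433σ and 67 = μ + 0.3319σ.
Subtracting: σ = (67 − 36)/(0.3319 − (-0.6433)) = 31.79.
Then μ = 36 − (-0.6433)·31.79 = 56.45.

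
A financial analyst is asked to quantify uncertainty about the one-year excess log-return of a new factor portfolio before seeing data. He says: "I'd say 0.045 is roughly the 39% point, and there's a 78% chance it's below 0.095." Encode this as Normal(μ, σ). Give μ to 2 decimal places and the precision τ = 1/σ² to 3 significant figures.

For Normal(μ,σ), the p-quantile is μ + z_p·σ. Here z_{0.39} = -0.2793, z_{0.78} = 0.7722.
So 0.045 = μ − 0.2793σ and 0.095 = μ + 0.7722σ.
Subtracting: σ = (0.095 − 0.045)/(0.7722 − (-0.2793)) = 0.05.
Then μ = 0.045 − (-0.2793)·0.05 = 0.06.
Precision τ = 1/σ² = 1/0.04755² = 442.

μ = 0.06, τ = 442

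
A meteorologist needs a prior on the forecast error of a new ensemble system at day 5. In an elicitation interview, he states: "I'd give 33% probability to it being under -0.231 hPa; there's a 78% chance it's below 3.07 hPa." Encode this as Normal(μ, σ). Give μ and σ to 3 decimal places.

μ = 0.967, σ = 2.723

For Normal(μ,σ), the p-quantile is μ + z_p·σ. Here z_{0.33} = -0.4399, z_{0.78} = 0.7722.
So -0.231 = μ − 0.4399σ and 3.07 = μ + 0.7722σ.
Subtracting: σ = (3.07 − -0.231)/(0.7722 − (-0.4399)) = 2.723.
Then μ = -0.231 − (-0.4399)·2.723 = 0.967.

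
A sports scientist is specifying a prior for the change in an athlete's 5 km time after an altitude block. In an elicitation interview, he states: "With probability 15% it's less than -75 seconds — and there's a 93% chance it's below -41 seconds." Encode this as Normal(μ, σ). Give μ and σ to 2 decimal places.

μ = -60.97, σ = 13.53

For Normal(μ,σ), the p-quantile is μ + z_p·σ. Here z_{0.15} = -1.036, z_{0.93} = 1.476.
So -75 = μ − 1.036σ and -41 = μ + 1.476σ.
Subtracting: σ = (-41 − -75)/(1.476 − (-1.036)) = 13.53.
Then μ = -75 − (-1.036)·13.53 = -60.97.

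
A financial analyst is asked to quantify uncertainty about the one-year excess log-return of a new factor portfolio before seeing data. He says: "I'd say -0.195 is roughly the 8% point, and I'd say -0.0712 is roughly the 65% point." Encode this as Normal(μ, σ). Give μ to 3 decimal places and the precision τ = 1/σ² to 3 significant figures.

μ = -0.098, τ = 209

The p-quantile of Normal(μ,σ) is μ + z_p·σ, with z_{0.08} = -1.405 and z_{0.65} = 0.3853.
Eliminate σ: μ = (z₂·x₁ − z₁·x₂)/(z₂ − z₁) = (0.3853·-0.195 − (-1.405)·-0.0712)/1.79 = -0.098.
Then σ = (x₂ − x₁)/(z₂ − z₁) = (-0.0712 − -0.195)/1.79 = 0.069.
Precision τ = 1/σ² = 1/0.06915² = 209.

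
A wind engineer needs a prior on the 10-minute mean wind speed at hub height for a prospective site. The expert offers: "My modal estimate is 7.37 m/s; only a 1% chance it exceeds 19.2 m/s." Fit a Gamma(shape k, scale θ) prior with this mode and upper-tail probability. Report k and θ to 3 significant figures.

Gamma(k,θ) with k>1 has mode (k−1)θ, so θ = 7.37/(k−1).
Need P(X < 19.2) = 0.99 with θ tied to k this way. Start at k = 2, θ = 7.37: P(X<19.2) ≈ 0.734.
Too low — raise k to concentrate. Iterating converges to k ≈ 6.07.
Then θ = 7.37/(6.07−1) ≈ 1.45.

k ≈ 6.07, θ ≈ 1.45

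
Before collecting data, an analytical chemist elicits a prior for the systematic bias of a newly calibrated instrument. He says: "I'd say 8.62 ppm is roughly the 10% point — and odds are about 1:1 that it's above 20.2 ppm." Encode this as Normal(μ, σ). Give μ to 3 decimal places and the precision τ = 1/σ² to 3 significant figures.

μ = 20.200, τ = 0.0122

The p-quantile of Normal(μ,σ) is μ + z_p·σ, with z_{0.1} = -1.282 and z_{0.5} = 0.
Eliminate σ: μ = (z₂·x₁ − z₁·x₂)/(z₂ − z₁) = (0·8.62 − (-1.282)·20.2)/1.282 = 20.200.
Then σ = (x₂ − x₁)/(z₂ − z₁) = (20.2 − 8.62)/1.282 = 9.036.
Precision τ = 1/σ² = 1/9.036² = 0.0122.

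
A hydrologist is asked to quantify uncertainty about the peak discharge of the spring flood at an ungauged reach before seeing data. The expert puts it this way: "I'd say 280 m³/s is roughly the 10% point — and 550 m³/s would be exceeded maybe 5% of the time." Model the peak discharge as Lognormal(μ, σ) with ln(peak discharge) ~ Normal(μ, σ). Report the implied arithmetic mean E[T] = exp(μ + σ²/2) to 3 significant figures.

If T ~ Lognormal(μ,σ) then ln T ~ Normal(μ,σ), so the p-quantile of ln T is μ + z_p·σ.
ln(280) = 5.635 and ln(550) = 6.31; z_{0.1} = -1.282, z_{0.95} = 1.645.
σ = (6.31 − 5.635)/(1.645 − (-1.282)) = 0.231.
μ = 5.635 − (-1.282)·0.231 = 5.930.
E[T] = exp(μ + σ²/2) = exp(5.930 + 0.0266) = 386 m³/s.

E[T] ≈ 386 m³/s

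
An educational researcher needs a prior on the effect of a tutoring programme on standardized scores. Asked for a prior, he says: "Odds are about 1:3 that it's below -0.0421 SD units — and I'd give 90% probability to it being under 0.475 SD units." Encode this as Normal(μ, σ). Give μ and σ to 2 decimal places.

μ = 0.14, σ = 0.26

For Normal(μ,σ), the p-quantile is μ + z_p·σ. Here z_{0.25} = -0.6745, z_{0.9} = 1.282.
So -0.0421 = μ − 0.6745σ and 0.475 = μ + 1.282σ.
Subtracting: σ = (0.475 − -0.0421)/(1.282 − (-0.6745)) = 0.26.
Then μ = -0.0421 − (-0.6745)·0.26 = 0.14.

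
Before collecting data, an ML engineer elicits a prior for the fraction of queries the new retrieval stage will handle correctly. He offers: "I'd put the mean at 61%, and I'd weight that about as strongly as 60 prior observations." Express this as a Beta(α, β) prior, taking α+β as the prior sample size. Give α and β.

α = 36.6, β = 23.4

Under the effective-sample-size interpretation, Beta(α, β) has prior mean α/(α+β) and prior sample size α+β.
So α+β = 60 and α/(α+β) = 0.61, giving α = 0.61·60 = 36.6 and β = 60 − 36.6 = 23.4.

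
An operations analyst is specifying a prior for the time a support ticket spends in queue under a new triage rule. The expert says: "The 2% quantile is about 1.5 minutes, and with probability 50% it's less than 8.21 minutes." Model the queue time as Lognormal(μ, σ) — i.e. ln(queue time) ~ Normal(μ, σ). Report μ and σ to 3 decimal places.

If T ~ Lognormal(μ,σ) then ln T ~ Normal(μ,σ), so the p-quantile of ln T is μ + z_p·σ.
ln(1.5) = 0.4055 and ln(8.21) = 2.105; z_{0.02} = -2.054, z_{0.5} = 0.
σ = (2.105 − 0.4055)/(0 − (-2.054)) = 0.828.
μ = 0.4055 − (-2.054)·0.828 = 2.105.

μ ≈ 2.105, σ ≈ 0.828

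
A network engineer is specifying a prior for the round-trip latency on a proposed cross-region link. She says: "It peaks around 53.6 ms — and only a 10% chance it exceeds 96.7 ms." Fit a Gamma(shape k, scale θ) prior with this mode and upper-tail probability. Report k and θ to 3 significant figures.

k ≈ 6.47, θ ≈ 9.8

Gamma(k,θ) with k>1 has mode (k−1)θ, so θ = 53.6/(k−1).
Need P(X < 96.7) = 0.9 with θ tied to k this way. Start at k = 2, θ = 53.6: P(X<96.7) ≈ 0.538.
Too low — raise k to concentrate. Iterating converges to k ≈ 6.47.
Then θ = 53.6/(6.47−1) ≈ 9.8.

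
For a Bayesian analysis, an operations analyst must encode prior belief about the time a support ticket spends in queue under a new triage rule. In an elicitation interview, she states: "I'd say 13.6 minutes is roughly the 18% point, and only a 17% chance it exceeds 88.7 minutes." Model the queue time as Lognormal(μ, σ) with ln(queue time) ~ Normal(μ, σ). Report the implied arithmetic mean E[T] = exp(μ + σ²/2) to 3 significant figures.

E[T] ≈ 56.3 minutes

If T ~ Lognormal(μ,σ) then ln T ~ Normal(μ,σ), so the p-quantile of ln T is μ + z_p·σ.
ln(13.6) = 2.61 and ln(88.7) = 4.485; z_{0.18} = -0.9154, z_{0.83} = 0.9542.
σ = (4.485 − 2.61)/(0.9542 − (-0.9154)) = 1.003.
μ = 2.61 − (-0.9154)·1.003 = 3.528.
E[T] = exp(μ + σ²/2) = exp(3.528 + 0.5030) = 56.3 minutes.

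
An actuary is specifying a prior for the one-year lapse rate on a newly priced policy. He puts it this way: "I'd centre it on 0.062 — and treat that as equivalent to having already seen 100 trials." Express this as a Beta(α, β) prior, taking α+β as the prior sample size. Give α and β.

α = 6.2, β = 93.8

Under the effective-sample-size interpretation, Beta(α, β) has prior mean α/(α+β) and prior sample size α+β.
So α+β = 100 and α/(α+β) = 0.062, giving α = 0.062·100 = 6.2 and β = 100 − 6.2 = 93.8.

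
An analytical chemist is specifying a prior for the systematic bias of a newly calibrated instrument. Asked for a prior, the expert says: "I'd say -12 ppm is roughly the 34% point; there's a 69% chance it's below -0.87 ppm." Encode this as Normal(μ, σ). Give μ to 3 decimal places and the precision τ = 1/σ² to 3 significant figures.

μ = -6.946, τ = 0.00666

For Normal(μ,σ), the p-quantile is μ + z_p·σ. Here z_{0.34} = -0.4125, z_{0.69} = 0.4959.
So -12 = μ − 0.4125σ and -0.87 = μ + 0.4959σ.
Subtracting: σ = (-0.87 − -12)/(0.4959 − (-0.4125)) = 12.253.
Then μ = -12 − (-0.4125)·12.253 = -6.946.
Precision τ = 1/σ² = 1/12.25² = 0.00666.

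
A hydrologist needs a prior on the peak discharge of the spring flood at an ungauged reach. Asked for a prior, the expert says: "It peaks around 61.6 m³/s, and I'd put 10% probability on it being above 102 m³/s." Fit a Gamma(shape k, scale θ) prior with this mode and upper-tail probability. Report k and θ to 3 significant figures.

k ≈ 8.42, θ ≈ 8.3

Gamma(k,θ) with k>1 has mode (k−1)θ, so θ = 61.6/(k−1).
Need P(X < 102) = 0.9 with θ tied to k this way. Start at k = 2, θ = 61.6: P(X<102) ≈ 0.493.
Too low — raise k to concentrate. Iterating converges to k ≈ 8.42.
Then θ = 61.6/(8.42−1) ≈ 8.3.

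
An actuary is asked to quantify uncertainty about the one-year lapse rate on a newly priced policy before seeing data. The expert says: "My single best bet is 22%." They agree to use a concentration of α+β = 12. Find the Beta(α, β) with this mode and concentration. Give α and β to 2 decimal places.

For α,β > 1 the Beta mode is (α−1)/(α+β−2). With α+β = 12, the mode is (α−1)/10.
Set (α−1)/10 = 0.22 → α = 1 + 0.22·10 = 3.20.
β = 12 − α = 8.80.

α = 3.20, β = 8.80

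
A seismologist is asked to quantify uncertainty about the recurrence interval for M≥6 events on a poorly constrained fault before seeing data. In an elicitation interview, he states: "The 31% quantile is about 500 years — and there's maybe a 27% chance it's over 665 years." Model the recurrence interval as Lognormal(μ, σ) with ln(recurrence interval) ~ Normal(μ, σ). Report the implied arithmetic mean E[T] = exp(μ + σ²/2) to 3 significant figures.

If T ~ Lognormal(μ,σ) then ln T ~ Normal(μ,σ), so the p-quantile of ln T is μ + z_p·σ.
ln(500) = 6.215 and ln(665) = 6.5; z_{0.31} = -0.4959, z_{0.73} = 0.6128.
σ = (6.5 − 6.215)/(0.6128 − (-0.4959)) = 0.257.
μ = 6.215 − (-0.4959)·0.257 = 6.342.
E[T] = exp(μ + σ²/2) = exp(6.342 + 0.0331) = 587 years.

E[T] ≈ 587 years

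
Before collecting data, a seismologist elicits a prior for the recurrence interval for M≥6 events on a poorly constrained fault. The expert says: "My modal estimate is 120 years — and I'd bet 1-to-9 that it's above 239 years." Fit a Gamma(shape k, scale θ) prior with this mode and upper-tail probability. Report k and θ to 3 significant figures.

k ≈ 5.04, θ ≈ 29.7

Gamma(k,θ) with k>1 has mode (k−1)θ, so θ = 120/(k−1).
Need P(X < 239) = 0.9 with θ tied to k this way. Start at k = 2, θ = 120: P(X<239) ≈ 0.592.
Too low — raise k to concentrate. Iterating converges to k ≈ 5.04.
Then θ = 120/(5.04−1) ≈ 29.7.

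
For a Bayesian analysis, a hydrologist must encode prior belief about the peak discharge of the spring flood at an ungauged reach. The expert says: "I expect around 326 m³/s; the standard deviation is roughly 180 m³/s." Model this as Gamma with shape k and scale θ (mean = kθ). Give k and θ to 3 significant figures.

k ≈ 3.28, θ ≈ 99.4

For Gamma(k, scale θ): mean = kθ, variance = kθ², so CV = 1/√k.
CV = SD/mean = 180/326 = 0.5521, hence k = 1/CV² = 3.28.
Then θ = mean/k = 326/3.28 = 99.4.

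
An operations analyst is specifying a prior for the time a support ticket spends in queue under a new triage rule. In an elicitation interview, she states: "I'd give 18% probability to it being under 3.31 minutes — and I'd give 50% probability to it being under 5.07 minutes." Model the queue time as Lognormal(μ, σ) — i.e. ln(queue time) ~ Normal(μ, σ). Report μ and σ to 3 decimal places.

μ ≈ 1.623, σ ≈ 0.466

If T ~ Lognormal(μ,σ) then ln T ~ Normal(μ,σ), so the p-quantile of ln T is μ + z_p·σ.
ln(3.31) = 1.197 and ln(5.07) = 1.623; z_{0.18} = -0.9154, z_{0.5} = 0.
σ = (1.623 − 1.197)/(0 − (-0.9154)) = 0.466.
μ = 1.197 − (-0.9154)·0.466 = 1.623.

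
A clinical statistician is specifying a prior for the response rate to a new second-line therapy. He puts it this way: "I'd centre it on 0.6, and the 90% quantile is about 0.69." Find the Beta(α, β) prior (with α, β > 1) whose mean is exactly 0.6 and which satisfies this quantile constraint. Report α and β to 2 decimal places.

α ≈ 28.37, β ≈ 18.92

With mean 0.6 fixed, write α = 0.6s, β = 0.4s where s = α+β.
Need P(θ < 0.69) = 0.9 under Beta(0.6s, 0.4s). Normal approximation: (q−m)/√(m(1−m)/s) ≈ z_{0.9} = 1.28, so s ≈ 0.6·0.4·(1.28)²/(0.69−0.6)² = 48.7.
At s = 48.7: P(θ<0.69) ≈ 0.903. Adjusting to match 0.9 gives s ≈ 47.29.
So α = 0.6·47.29 ≈ 28.37, β = 0.4·47.29 ≈ 18.92.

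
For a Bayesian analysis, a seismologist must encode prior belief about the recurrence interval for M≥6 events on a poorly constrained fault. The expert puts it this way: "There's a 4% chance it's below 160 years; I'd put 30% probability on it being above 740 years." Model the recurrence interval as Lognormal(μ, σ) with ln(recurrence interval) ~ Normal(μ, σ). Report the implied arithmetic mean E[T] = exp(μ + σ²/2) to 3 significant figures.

If T ~ Lognormal(μ,σ) then ln T ~ Normal(μ,σ), so the p-quantile of ln T is μ + z_p·σ.
ln(160) = 5.075 and ln(740) = 6.607; z_{0.04} = -1.751, z_{0.7} = 0.5244.
σ = (6.607 − 5.075)/(0.5244 − (-1.751)) = 0.673.
μ = 5.075 − (-1.751)·0.673 = 6.254.
E[T] = exp(μ + σ²/2) = exp(6.254 + 0.2266) = 652 years.

E[T] ≈ 652 years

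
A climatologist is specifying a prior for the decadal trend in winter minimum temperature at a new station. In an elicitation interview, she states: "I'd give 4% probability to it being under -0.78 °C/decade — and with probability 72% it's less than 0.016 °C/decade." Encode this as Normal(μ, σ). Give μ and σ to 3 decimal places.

μ = -0.183, σ = 0.341

The p-quantile of Normal(μ,σ) is μ + z_p·σ, with z_{0.04} = -1.751 and z_{0.72} = 0.5828.
Eliminate σ: μ = (z₂·x₁ − z₁·x₂)/(z₂ − z₁) = (0.5828·-0.78 − (-1.751)·0.016)/2.334 = -0.183.
Then σ = (x₂ − x₁)/(z₂ − z₁) = (0.016 − -0.78)/2.334 = 0.341.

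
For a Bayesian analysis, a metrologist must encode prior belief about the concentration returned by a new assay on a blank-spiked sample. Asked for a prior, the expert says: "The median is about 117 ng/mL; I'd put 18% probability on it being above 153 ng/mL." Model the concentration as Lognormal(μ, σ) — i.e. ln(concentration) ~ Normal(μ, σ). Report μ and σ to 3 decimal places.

μ ≈ 4.762, σ ≈ 0.293

If T ~ Lognormal(μ,σ) then ln T ~ Normal(μ,σ), so the p-quantile of ln T is μ + z_p·σ.
ln(117) = 4.762 and ln(153) = 5.03; z_{0.5} = 0, z_{0.82} = 0.9154.
σ = (5.03 − 4.762)/(0.9154 − (0)) = 0.293.
μ = 4.762 − (0)·0.293 = 4.762.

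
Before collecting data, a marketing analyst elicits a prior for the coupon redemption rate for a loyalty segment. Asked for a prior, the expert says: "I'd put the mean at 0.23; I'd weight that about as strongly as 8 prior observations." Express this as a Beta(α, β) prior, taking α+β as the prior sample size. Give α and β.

Under the effective-sample-size interpretation, Beta(α, β) has prior mean α/(α+β) and prior sample size α+β.
So α+β = 8 and α/(α+β) = 0.23, giving α = 0.23·8 = 1.84 and β = 8 − 1.84 = 6.16.

α = 1.84, β = 6.16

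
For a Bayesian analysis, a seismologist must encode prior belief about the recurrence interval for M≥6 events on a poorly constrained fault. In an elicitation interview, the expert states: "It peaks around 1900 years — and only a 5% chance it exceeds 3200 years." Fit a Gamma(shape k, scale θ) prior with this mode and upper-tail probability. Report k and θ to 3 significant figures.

Gamma(k,θ) with k>1 has mode (k−1)θ, so θ = 1900/(k−1).
Need P(X < 3200) = 0.95 with θ tied to k this way. Start at k = 2, θ = 1900: P(X<3200) ≈ 0.502.
Too low — raise k to concentrate. Iterating converges to k ≈ 11.3.
Then θ = 1900/(11.3−1) ≈ 185.

k ≈ 11.3, θ ≈ 185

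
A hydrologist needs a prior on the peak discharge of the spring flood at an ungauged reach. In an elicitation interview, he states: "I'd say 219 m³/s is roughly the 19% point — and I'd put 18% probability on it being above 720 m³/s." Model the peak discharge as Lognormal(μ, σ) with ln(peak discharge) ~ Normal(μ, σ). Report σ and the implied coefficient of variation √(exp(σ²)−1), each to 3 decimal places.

If T ~ Lognormal(μ,σ) then ln T ~ Normal(μ,σ), so the p-quantile of ln T is μ + z_p·σ.
ln(219) = 5.389 and ln(720) = 6.579; z_{0.19} = -0.8779, z_{0.82} = 0.9154.
σ = (6.579 − 5.389)/(0.9154 − (-0.8779)) = 0.664.
μ = 5.389 − (-0.8779)·0.664 = 5.972.
CV = √(exp(σ²)−1) = √(exp(0.4405)−1) = 0.744.

σ ≈ 0.664, CV ≈ 0.744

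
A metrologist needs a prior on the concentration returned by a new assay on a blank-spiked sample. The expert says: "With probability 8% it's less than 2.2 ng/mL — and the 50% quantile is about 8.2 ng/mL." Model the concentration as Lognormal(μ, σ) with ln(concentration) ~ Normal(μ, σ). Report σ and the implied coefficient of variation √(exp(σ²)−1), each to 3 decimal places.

σ ≈ 0.936, CV ≈ 1.185

If T ~ Lognormal(μ,σ) then ln T ~ Normal(μ,σ), so the p-quantile of ln T is μ + z_p·σ.
ln(2.2) = 0.7885 and ln(8.2) = 2.104; z_{0.08} = -1.405, z_{0.5} = 0.
σ = (2.104 − 0.7885)/(0 − (-1.405)) = 0.936.
μ = 0.7885 − (-1.405)·0.936 = 2.104.
CV = √(exp(σ²)−1) = √(exp(0.8768)−1) = 1.185.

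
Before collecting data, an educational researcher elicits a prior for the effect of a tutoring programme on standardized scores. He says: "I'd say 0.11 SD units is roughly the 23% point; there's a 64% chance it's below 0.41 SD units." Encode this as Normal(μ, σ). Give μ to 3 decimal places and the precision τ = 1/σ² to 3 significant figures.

For Normal(μ,σ), the p-quantile is μ + z_p·σ. Here z_{0.23} = -0.7388, z_{0.64} = 0.3585.
So 0.11 = μ − 0.7388σ and 0.41 = μ + 0.3585σ.
Subtracting: σ = (0.41 − 0.11)/(0.3585 − (-0.7388)) = 0.273.
Then μ = 0.11 − (-0.7388)·0.273 = 0.312.
Precision τ = 1/σ² = 1/0.2734² = 13.4.

μ = 0.312, τ = 13.4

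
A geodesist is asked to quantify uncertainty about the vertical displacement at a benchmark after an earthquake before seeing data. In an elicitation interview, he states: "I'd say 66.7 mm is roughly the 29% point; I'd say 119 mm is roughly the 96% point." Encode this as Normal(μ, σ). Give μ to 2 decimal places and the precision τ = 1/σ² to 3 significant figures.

The p-quantile of Normal(μ,σ) is μ + z_p·σ, with z_{0.29} = -0.5534 and z_{0.96} = 1.751.
Eliminate σ: μ = (z₂·x₁ − z₁·x₂)/(z₂ − z₁) = (1.751·66.7 − (-0.5534)·119)/2.304 = 79.26.
Then σ = (x₂ − x₁)/(z₂ − z₁) = (119 − 66.7)/2.304 = 22.70.
Precision τ = 1/σ² = 1/22.7² = 0.00194.

μ = 79.26, τ = 0.00194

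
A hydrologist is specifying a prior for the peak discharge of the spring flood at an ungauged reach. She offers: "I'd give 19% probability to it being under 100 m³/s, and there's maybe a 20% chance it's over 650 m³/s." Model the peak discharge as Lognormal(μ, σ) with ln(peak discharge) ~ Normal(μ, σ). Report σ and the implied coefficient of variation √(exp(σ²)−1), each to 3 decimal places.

σ ≈ 1.089, CV ≈ 1.507

If T ~ Lognormal(μ,σ) then ln T ~ Normal(μ,σ), so the p-quantile of ln T is μ + z_p·σ.
ln(100) = 4.605 and ln(650) = 6.477; z_{0.19} = -0.8779, z_{0.8} = 0.8416.
σ = (6.477 − 4.605)/(0.8416 − (-0.8779)) = 1.089.
μ = 4.605 − (-0.8779)·1.089 = 5.561.
CV = √(exp(σ²)−1) = √(exp(1.1850)−1) = 1.507.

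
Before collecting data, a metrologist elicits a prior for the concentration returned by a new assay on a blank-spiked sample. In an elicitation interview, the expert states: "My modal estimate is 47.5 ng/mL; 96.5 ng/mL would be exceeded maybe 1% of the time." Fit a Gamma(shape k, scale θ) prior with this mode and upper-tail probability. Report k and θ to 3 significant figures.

Gamma(k,θ) with k>1 has mode (k−1)θ, so θ = 47.5/(k−1).
Need P(X < 96.5) = 0.99 with θ tied to k this way. Start at k = 2, θ = 47.5: P(X<96.5) ≈ 0.602.
Too low — raise k to concentrate. Iterating converges to k ≈ 10.7.
Then θ = 47.5/(10.7−1) ≈ 4.87.

k ≈ 10.7, θ ≈ 4.87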